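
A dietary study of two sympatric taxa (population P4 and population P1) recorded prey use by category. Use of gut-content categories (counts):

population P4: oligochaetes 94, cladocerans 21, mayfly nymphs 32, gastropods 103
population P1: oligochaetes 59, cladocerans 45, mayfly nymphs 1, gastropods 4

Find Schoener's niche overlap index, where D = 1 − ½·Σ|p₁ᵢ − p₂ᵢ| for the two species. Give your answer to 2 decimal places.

0.51

Proportions for population P4 (n=250): 94/250=0.3760, 21/250=0.0840, 32/250=0.1280, 103/250=0.4120
Proportions for population P1 (n=109): 59/109=0.5413, 45/109=0.4128, 1/109=0.0092, 4/109=0.0367
Σ|p₁ᵢ − p₂ᵢ| = 0.1653 + 0.3288 + 0.1188 + 0.3753 = 0.9882
D = 1 − ½ × 0.9882 = 1 − 0.49410 = 0.50590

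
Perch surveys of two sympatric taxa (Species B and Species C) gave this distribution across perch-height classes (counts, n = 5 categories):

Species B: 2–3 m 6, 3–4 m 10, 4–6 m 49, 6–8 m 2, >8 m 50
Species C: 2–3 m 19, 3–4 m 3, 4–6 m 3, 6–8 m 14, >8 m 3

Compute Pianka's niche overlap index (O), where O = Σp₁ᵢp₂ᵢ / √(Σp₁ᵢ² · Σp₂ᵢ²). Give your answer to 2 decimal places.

Proportions for Species B (n=117): 6/117=0.0513, 10/117=0.0855, 49/117=0.4188, 2/117=0.0171, 50/117=0.4274
Proportions for Species C (n=42): 19/42=0.4524, 3/42=0.0714, 3/42=0.0714, 14/42=0.3333, 3/42=0.0714
Σ p₁ᵢp₂ᵢ = 0.023208 + 0.006105 + 0.029902 + 0.005699 + 0.030516 = 0.095430
Σp_1ᵢ² = 0.0513² + 0.0855² + 0.4188² + 0.0171² + 0.4274² = 0.002632 + 0.007310 + 0.175393 + 0.000292 + 0.182671 = 0.368298
Σp_2ᵢ² = 0.4524² + 0.0714² + 0.0714² + 0.3333² + 0.0714² = 0.204666 + 0.005098 + 0.005098 + 0.111089 + 0.005098 = 0.331049
O = 0.095430 / √(0.368298 × 0.331049) = 0.095430 / 0.3491772 = 0.2733

0.27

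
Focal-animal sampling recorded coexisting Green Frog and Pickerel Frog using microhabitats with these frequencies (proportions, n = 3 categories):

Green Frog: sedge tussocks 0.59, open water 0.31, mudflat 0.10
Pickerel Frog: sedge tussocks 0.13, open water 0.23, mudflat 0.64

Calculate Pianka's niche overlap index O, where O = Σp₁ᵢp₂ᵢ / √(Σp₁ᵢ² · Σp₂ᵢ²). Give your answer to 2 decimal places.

Σ p₁ᵢp₂ᵢ = 0.0767 + 0.0713 + 0.0640 = 0.2120
Σp_1ᵢ² = 0.59² + 0.31² + 0.10² = 0.3481 + 0.0961 + 0.0100 = 0.4542
Σp_2ᵢ² = 0.13² + 0.23² + 0.64² = 0.0169 + 0.0529 + 0.4096 = 0.4794
O = 0.2120 / √(0.4542 × 0.4794) = 0.2120 / 0.46663 = 0.4543

0.45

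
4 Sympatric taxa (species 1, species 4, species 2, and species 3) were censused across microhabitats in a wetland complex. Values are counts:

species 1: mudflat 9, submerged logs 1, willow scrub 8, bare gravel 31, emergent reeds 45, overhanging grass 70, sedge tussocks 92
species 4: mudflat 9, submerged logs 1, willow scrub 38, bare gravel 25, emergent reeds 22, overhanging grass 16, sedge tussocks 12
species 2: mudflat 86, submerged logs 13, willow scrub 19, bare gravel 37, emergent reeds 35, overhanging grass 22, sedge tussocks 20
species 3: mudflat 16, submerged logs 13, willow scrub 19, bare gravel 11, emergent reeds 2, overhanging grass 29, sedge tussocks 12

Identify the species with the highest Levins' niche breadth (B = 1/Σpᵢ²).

Proportions for species 1 (n=256): 9/256=0.0352, 1/256=0.0039, 8/256=0.0313, 31/256=0.1211, 45/256=0.1758, 70/256=0.2734, 92/256=0.3594
Proportions for species 4 (n=123): 9/123=0.0732, 1/123=0.0081, 38/123=0.3089, 25/123=0.2033, 22/123=0.1789, 16/123=0.1301, 12/123=0.0976
Proportions for species 2 (n=232): 86/232=0.3707, 13/232=0.0560, 19/232=0.0819, 37/232=0.1595, 35/232=0.1509, 22/232=0.0948, 20/232=0.0862
Proportions for species 3 (n=102): 16/102=0.1569, 13/102=0.1275, 19/102=0.1863, 11/102=0.1078, 2/102=0.0196, 29/102=0.2843, 12/102=0.1176
Σp_1ᵢ² = 0.0352² + 0.0039² + 0.0313² + 0.1211² + 0.1758² + 0.2734² + 0.3594² = 0.001239 + 0.000015 + 0.000980 + 0.014665 + 0.030906 + 0.074748 + 0.129168 = 0.251721
B_1 = 1 / 0.251721 = 3.9727
Σp_4ᵢ² = 0.0732² + 0.0081² + 0.3089² + 0.2033² + 0.1789² + 0.1301² + 0.0976² = 0.005358 + 0.000066 + 0.095419 + 0.041331 + 0.032005 + 0.016926 + 0.009526 = 0.200631
B_4 = 1 / 0.200631 = 4.9843
Σp_2ᵢ² = 0.3707² + 0.0560² + 0.0819² + 0.1595² + 0.1509² + 0.0948² + 0.0862² = 0.137418 + 0.003136 + 0.006708 + 0.025440 + 0.022771 + 0.008987 + 0.007430 = 0.211890
B_2 = 1 / 0.211890 = 4.7194
Σp_3ᵢ² = 0.1569² + 0.1275² + 0.1863² + 0.1078² + 0.0196² + 0.2843² + 0.1176² = 0.024618 + 0.016256 + 0.034708 + 0.011621 + 0.000384 + 0.080826 + 0.013830 = 0.182243
B_3 = 1 / 0.182243 = 5.4872
Highest B → broadest niche (most generalist): species 3 (B = 5.49).

species 3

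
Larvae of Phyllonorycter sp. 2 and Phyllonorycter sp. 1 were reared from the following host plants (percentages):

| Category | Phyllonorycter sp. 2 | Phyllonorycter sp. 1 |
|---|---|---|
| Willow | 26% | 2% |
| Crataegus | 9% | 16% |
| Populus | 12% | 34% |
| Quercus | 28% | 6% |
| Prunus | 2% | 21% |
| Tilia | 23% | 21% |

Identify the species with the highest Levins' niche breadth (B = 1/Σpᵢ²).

Convert percentages to proportions (divide by 100).
Σp_2ᵢ² = 0.26² + 0.09² + 0.12² + 0.28² + 0.02² + 0.23² = 0.0676 + 0.0081 + 0.0144 + 0.0784 + 0.0004 + 0.0529 = 0.2218
B_2 = 1 / 0.2218 = 4.5086
Σp_1ᵢ² = 0.02² + 0.16² + 0.34² + 0.06² + 0.21² + 0.21² = 0.0004 + 0.0256 + 0.1156 + 0.0036 + 0.0441 + 0.0441 = 0.2334
B_1 = 1 / 0.2334 = 4.2845
Highest B → broadest niche (most generalist): Phyllonorycter sp. 2 (B = 4.51).

Phyllonorycter sp. 2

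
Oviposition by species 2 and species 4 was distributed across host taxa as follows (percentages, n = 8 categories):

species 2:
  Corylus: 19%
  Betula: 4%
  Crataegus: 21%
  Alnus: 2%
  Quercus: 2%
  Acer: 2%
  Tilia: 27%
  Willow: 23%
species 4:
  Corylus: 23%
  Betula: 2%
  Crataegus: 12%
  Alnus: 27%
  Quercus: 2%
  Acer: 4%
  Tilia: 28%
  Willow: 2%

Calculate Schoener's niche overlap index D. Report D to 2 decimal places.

Convert percentages to proportions (divide by 100).
Σ|p₁ᵢ − p₂ᵢ| = 0.04 + 0.02 + 0.09 + 0.25 + 0.00 + 0.02 + 0.01 + 0.21 = 0.64
D = 1 − ½ × 0.64 = 1 − 0.320 = 0.6800

0.68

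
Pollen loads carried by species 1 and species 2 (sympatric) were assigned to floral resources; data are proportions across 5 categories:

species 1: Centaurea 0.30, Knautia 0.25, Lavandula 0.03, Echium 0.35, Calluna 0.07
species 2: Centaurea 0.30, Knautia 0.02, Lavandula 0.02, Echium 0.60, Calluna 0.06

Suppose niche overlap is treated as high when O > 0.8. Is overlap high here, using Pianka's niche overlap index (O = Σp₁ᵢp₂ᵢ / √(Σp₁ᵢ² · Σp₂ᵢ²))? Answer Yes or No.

Yes

Σ p₁ᵢp₂ᵢ = 0.0900 + 0.0050 + 0.0006 + 0.2100 + 0.0042 = 0.3098
Σp_1ᵢ² = 0.30² + 0.25² + 0.03² + 0.35² + 0.07² = 0.0900 + 0.0625 + 0.0009 + 0.1225 + 0.0049 = 0.2808
Σp_2ᵢ² = 0.30² + 0.02² + 0.02² + 0.60² + 0.06² = 0.0900 + 0.0004 + 0.0004 + 0.3600 + 0.0036 = 0.4544
O = 0.3098 / √(0.2808 × 0.4544) = 0.3098 / 0.35721 = 0.8673
O = 0.8673 > 0.8 → Yes.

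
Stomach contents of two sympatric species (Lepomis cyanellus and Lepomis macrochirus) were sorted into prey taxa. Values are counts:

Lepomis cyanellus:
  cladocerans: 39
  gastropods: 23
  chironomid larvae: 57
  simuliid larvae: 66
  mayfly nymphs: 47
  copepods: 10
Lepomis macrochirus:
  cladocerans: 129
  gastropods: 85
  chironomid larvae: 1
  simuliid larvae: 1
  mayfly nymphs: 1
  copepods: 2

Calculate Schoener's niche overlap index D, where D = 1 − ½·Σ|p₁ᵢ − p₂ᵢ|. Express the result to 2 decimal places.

Proportions for Lepomis cyanellus (n=242): 39/242=0.1612, 23/242=0.0950, 57/242=0.2355, 66/242=0.2727, 47/242=0.1942, 10/242=0.0413
Proportions for Lepomis macrochirus (n=219): 129/219=0.5890, 85/219=0.3881, 1/219=0.0046, 1/219=0.0046, 1/219=0.0046, 2/219=0.0091
Σ|p₁ᵢ − p₂ᵢ| = 0.4278 + 0.2931 + 0.2309 + 0.2681 + 0.1896 + 0.0322 = 1.4417
D = 1 − ½ × 1.4417 = 1 − 0.72085 = 0.27915

0.28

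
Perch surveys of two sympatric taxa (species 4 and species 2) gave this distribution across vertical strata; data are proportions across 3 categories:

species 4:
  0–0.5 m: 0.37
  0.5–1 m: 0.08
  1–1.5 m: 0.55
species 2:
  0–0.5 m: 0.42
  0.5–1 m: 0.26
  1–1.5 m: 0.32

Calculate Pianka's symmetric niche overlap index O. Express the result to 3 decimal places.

Σ p₁ᵢp₂ᵢ = 0.1554 + 0.0208 + 0.1760 = 0.3522
Σp_1ᵢ² = 0.37² + 0.08² + 0.55² = 0.1369 + 0.0064 + 0.3025 = 0.4458
Σp_2ᵢ² = 0.42² + 0.26² + 0.32² = 0.1764 + 0.0676 + 0.1024 = 0.3464
O = 0.3522 / √(0.4458 × 0.3464) = 0.3522 / 0.392970 = 0.89625

0.896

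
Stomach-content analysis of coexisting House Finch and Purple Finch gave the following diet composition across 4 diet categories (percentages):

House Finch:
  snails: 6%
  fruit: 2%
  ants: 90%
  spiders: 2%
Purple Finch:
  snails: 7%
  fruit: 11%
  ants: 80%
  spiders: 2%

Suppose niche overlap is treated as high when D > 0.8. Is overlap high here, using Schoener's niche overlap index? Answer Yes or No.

Yes

Convert percentages to proportions (divide by 100).
Σ|p₁ᵢ − p₂ᵢ| = 0.01 + 0.09 + 0.10 + 0.00 = 0.20
D = 1 − ½ × 0.20 = 1 − 0.100 = 0.9000
D = 0.9000 > 0.8 → Yes.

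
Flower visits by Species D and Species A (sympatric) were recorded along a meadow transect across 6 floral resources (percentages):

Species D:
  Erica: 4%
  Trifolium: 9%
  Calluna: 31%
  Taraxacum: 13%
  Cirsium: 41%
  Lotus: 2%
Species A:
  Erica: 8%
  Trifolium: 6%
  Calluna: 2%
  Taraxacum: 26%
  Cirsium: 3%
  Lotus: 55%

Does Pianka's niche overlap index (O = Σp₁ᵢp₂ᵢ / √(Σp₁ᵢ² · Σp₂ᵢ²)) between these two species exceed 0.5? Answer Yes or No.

Convert percentages to proportions (divide by 100).
Σ p₁ᵢp₂ᵢ = 0.0032 + 0.0054 + 0.0062 + 0.0338 + 0.0123 + 0.0110 = 0.0719
Σp_1ᵢ² = 0.04² + 0.09² + 0.31² + 0.13² + 0.41² + 0.02² = 0.0016 + 0.0081 + 0.0961 + 0.0169 + 0.1681 + 0.0004 = 0.2912
Σp_2ᵢ² = 0.08² + 0.06² + 0.02² + 0.26² + 0.03² + 0.55² = 0.0064 + 0.0036 + 0.0004 + 0.0676 + 0.0009 + 0.3025 = 0.3814
O = 0.0719 / √(0.2912 × 0.3814) = 0.0719 / 0.33326 = 0.2157
O = 0.2157 < 0.5 → No.

No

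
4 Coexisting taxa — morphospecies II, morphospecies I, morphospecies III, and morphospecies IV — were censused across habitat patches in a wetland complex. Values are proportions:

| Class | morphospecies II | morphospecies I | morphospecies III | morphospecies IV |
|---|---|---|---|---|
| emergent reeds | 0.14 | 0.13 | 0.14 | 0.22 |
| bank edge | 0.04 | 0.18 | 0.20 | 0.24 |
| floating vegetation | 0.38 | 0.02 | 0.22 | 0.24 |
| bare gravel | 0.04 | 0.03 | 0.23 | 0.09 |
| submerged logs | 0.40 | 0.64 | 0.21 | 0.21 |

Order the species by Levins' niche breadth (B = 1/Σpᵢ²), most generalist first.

morphospecies III > morphospecies IV > morphospecies II > morphospecies I

Σp_IIᵢ² = 0.14² + 0.04² + 0.38² + 0.04² + 0.40² = 0.0196 + 0.0016 + 0.1444 + 0.0016 + 0.1600 = 0.3272
B_II = 1 / 0.3272 = 3.0562
Σp_Iᵢ² = 0.13² + 0.18² + 0.02² + 0.03² + 0.64² = 0.0169 + 0.0324 + 0.0004 + 0.0009 + 0.4096 = 0.4602
B_I = 1 / 0.4602 = 2.1730
Σp_IIIᵢ² = 0.14² + 0.20² + 0.22² + 0.23² + 0.21² = 0.0196 + 0.0400 + 0.0484 + 0.0529 + 0.0441 = 0.2050
B_III = 1 / 0.2050 = 4.8780
Σp_IVᵢ² = 0.22² + 0.24² + 0.24² + 0.09² + 0.21² = 0.0484 + 0.0576 + 0.0576 + 0.0081 + 0.0441 = 0.2158
B_IV = 1 / 0.2158 = 4.6339
Ranking by B (broadest → narrowest): morphospecies III (4.88) > morphospecies IV (4.63) > morphospecies II (3.06) > morphospecies I (2.17)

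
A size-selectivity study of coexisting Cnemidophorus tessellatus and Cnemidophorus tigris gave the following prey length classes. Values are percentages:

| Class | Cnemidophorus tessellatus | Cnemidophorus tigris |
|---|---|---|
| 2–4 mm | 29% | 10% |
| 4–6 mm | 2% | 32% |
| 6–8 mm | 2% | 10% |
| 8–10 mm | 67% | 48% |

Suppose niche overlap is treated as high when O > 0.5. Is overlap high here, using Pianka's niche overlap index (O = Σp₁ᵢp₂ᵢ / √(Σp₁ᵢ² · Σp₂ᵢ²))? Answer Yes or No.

Yes

Convert percentages to proportions (divide by 100).
Σ p₁ᵢp₂ᵢ = 0.0290 + 0.0064 + 0.0020 + 0.3216 = 0.3590
Σp_1ᵢ² = 0.29² + 0.02² + 0.02² + 0.67² = 0.0841 + 0.0004 + 0.0004 + 0.4489 = 0.5338
Σp_2ᵢ² = 0.10² + 0.32² + 0.10² + 0.48² = 0.0100 + 0.1024 + 0.0100 + 0.2304 = 0.3528
O = 0.3590 / √(0.5338 × 0.3528) = 0.3590 / 0.43396 = 0.8273
O = 0.8273 > 0.5 → Yes.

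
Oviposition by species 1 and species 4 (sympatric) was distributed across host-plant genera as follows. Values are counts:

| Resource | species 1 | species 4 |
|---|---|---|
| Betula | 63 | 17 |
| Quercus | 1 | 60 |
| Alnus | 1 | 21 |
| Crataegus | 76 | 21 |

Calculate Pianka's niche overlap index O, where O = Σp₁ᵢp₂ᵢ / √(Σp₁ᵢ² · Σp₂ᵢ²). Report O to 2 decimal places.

0.40

Proportions for species 1 (n=141): 63/141=0.4468, 1/141=0.0071, 1/141=0.0071, 76/141=0.5390
Proportions for species 4 (n=119): 17/119=0.1429, 60/119=0.5042, 21/119=0.1765, 21/119=0.1765
Σ p₁ᵢp₂ᵢ = 0.063848 + 0.003580 + 0.001253 + 0.095134 = 0.163815
Σp_1ᵢ² = 0.4468² + 0.0071² + 0.0071² + 0.5390² = 0.199630 + 0.000050 + 0.000050 + 0.290521 = 0.490251
Σp_2ᵢ² = 0.1429² + 0.5042² + 0.1765² + 0.1765² = 0.020420 + 0.254218 + 0.031152 + 0.031152 = 0.336942
O = 0.163815 / √(0.490251 × 0.336942) = 0.163815 / 0.4064310 = 0.4031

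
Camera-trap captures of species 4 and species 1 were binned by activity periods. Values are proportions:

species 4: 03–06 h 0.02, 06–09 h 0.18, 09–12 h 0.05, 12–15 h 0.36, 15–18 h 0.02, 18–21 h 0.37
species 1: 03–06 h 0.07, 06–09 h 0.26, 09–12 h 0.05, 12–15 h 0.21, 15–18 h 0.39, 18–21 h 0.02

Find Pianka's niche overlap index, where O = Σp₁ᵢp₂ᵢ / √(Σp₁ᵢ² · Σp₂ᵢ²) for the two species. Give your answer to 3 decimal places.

Σ p₁ᵢp₂ᵢ = 0.0014 + 0.0468 + 0.0025 + 0.0756 + 0.0078 + 0.0074 = 0.1415
Σp_1ᵢ² = 0.02² + 0.18² + 0.05² + 0.36² + 0.02² + 0.37² = 0.0004 + 0.0324 + 0.0025 + 0.1296 + 0.0004 + 0.1369 = 0.3022
Σp_2ᵢ² = 0.07² + 0.26² + 0.05² + 0.21² + 0.39² + 0.02² = 0.0049 + 0.0676 + 0.0025 + 0.0441 + 0.1521 + 0.0004 = 0.2716
O = 0.1415 / √(0.3022 × 0.2716) = 0.1415 / 0.286492 = 0.49391

0.494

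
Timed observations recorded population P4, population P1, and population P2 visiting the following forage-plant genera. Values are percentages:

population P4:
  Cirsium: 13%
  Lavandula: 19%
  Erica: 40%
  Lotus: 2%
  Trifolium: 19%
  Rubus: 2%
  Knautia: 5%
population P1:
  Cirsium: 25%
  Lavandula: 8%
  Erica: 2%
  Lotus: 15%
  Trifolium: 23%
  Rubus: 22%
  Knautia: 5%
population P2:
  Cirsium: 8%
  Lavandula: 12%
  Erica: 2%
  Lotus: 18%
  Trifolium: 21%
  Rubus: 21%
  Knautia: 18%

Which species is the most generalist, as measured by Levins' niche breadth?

population P2

Convert percentages to proportions (divide by 100).
Σp_P4ᵢ² = 0.13² + 0.19² + 0.40² + 0.02² + 0.19² + 0.02² + 0.05² = 0.0169 + 0.0361 + 0.1600 + 0.0004 + 0.0361 + 0.0004 + 0.0025 = 0.2524
B_P4 = 1 / 0.2524 = 3.9620
Σp_P1ᵢ² = 0.25² + 0.08² + 0.02² + 0.15² + 0.23² + 0.22² + 0.05² = 0.0625 + 0.0064 + 0.0004 + 0.0225 + 0.0529 + 0.0484 + 0.0025 = 0.1956
B_P1 = 1 / 0.1956 = 5.1125
Σp_P2ᵢ² = 0.08² + 0.12² + 0.02² + 0.18² + 0.21² + 0.21² + 0.18² = 0.0064 + 0.0144 + 0.0004 + 0.0324 + 0.0441 + 0.0441 + 0.0324 = 0.1742
B_P2 = 1 / 0.1742 = 5.7405
Highest B → broadest niche (most generalist): population P2 (B = 5.74).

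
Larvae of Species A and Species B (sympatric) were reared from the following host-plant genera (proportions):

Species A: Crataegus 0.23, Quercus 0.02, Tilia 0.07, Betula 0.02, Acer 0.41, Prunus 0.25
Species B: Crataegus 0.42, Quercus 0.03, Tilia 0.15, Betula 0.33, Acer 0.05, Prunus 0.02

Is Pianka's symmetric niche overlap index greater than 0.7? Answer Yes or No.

No

Σ p₁ᵢp₂ᵢ = 0.0966 + 0.0006 + 0.0105 + 0.0066 + 0.0205 + 0.0050 = 0.1398
Σp_1ᵢ² = 0.23² + 0.02² + 0.07² + 0.02² + 0.41² + 0.25² = 0.0529 + 0.0004 + 0.0049 + 0.0004 + 0.1681 + 0.0625 = 0.2892
Σp_2ᵢ² = 0.42² + 0.03² + 0.15² + 0.33² + 0.05² + 0.02² = 0.1764 + 0.0009 + 0.0225 + 0.1089 + 0.0025 + 0.0004 = 0.3116
O = 0.1398 / √(0.2892 × 0.3116) = 0.1398 / 0.30019 = 0.4657
O = 0.4657 < 0.7 → No.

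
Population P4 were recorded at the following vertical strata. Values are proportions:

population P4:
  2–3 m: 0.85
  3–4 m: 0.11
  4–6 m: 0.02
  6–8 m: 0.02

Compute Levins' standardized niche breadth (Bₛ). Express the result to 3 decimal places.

0.120

Σpᵢ² = 0.85² + 0.11² + 0.02² + 0.02² = 0.7225 + 0.0121 + 0.0004 + 0.0004 = 0.7354
B = 1 / 0.7354 = 1.35980
Bₛ = (B − 1)/(n − 1) = (1.35980 − 1)/(4 − 1) = 0.35980/3 = 0.11993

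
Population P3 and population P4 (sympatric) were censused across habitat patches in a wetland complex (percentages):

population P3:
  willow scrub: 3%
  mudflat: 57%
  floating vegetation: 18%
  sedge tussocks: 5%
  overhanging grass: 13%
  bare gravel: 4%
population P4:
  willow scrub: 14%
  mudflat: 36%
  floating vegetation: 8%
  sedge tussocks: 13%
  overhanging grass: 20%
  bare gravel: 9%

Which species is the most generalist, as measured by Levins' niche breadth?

population P4

Convert percentages to proportions (divide by 100).
Σp_P3ᵢ² = 0.03² + 0.57² + 0.18² + 0.05² + 0.13² + 0.04² = 0.0009 + 0.3249 + 0.0324 + 0.0025 + 0.0169 + 0.0016 = 0.3792
B_P3 = 1 / 0.3792 = 2.6371
Σp_P4ᵢ² = 0.14² + 0.36² + 0.08² + 0.13² + 0.20² + 0.09² = 0.0196 + 0.1296 + 0.0064 + 0.0169 + 0.0400 + 0.0081 = 0.2206
B_P4 = 1 / 0.2206 = 4.5331
Highest B → broadest niche (most generalist): population P4 (B = 4.53).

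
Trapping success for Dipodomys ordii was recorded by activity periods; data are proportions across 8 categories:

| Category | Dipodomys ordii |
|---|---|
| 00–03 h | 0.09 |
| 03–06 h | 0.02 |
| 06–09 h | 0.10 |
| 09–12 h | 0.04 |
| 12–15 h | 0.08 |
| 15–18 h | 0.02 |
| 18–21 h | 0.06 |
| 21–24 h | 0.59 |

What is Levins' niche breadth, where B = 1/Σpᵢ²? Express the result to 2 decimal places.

Σpᵢ² = 0.09² + 0.02² + 0.10² + 0.04² + 0.08² + 0.02² + 0.06² + 0.59² = 0.0081 + 0.0004 + 0.0100 + 0.0016 + 0.0064 + 0.0004 + 0.0036 + 0.3481 = 0.3786
B = 1 / 0.3786 = 2.6413

2.64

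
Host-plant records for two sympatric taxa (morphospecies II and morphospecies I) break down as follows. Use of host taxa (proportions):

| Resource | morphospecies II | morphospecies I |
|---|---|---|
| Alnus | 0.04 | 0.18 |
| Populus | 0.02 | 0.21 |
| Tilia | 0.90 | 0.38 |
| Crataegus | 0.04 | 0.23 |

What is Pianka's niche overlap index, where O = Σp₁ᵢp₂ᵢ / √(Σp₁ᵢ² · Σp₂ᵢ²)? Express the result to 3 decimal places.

0.768

Σ p₁ᵢp₂ᵢ = 0.0072 + 0.0042 + 0.3420 + 0.0092 = 0.3626
Σp_1ᵢ² = 0.04² + 0.02² + 0.90² + 0.04² = 0.0016 + 0.0004 + 0.8100 + 0.0016 = 0.8136
Σp_2ᵢ² = 0.18² + 0.21² + 0.38² + 0.23² = 0.0324 + 0.0441 + 0.1444 + 0.0529 = 0.2738
O = 0.3626 / √(0.8136 × 0.2738) = 0.3626 / 0.471978 = 0.76826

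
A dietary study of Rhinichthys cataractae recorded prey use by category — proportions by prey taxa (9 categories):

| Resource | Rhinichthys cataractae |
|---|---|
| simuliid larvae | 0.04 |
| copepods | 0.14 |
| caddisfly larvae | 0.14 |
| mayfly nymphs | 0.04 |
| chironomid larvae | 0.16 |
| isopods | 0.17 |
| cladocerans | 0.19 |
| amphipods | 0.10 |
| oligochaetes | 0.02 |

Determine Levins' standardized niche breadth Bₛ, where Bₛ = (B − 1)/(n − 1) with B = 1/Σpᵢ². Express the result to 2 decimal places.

0.75

Σpᵢ² = 0.04² + 0.14² + 0.14² + 0.04² + 0.16² + 0.17² + 0.19² + 0.10² + 0.02² = 0.0016 + 0.0196 + 0.0196 + 0.0016 + 0.0256 + 0.0289 + 0.0361 + 0.0100 + 0.0004 = 0.1434
B = 1 / 0.1434 = 6.9735
Bₛ = (B − 1)/(n − 1) = (6.9735 − 1)/(9 − 1) = 5.9735/8 = 0.7467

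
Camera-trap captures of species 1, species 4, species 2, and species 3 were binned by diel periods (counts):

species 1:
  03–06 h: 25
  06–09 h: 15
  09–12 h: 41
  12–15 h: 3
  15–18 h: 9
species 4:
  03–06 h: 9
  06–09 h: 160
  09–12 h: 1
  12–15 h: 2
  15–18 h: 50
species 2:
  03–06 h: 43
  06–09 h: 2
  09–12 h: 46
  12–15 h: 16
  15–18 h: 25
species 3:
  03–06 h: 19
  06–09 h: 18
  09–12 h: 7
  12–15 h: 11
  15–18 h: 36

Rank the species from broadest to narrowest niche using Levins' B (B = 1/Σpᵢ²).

Proportions for species 1 (n=93): 25/93=0.2688, 15/93=0.1613, 41/93=0.4409, 3/93=0.0323, 9/93=0.0968
Proportions for species 4 (n=222): 9/222=0.0405, 160/222=0.7207, 1/222=0.0045, 2/222=0.0090, 50/222=0.2252
Proportions for species 2 (n=132): 43/132=0.3258, 2/132=0.0152, 46/132=0.3485, 16/132=0.1212, 25/132=0.1894
Proportions for species 3 (n=91): 19/91=0.2088, 18/91=0.1978, 7/91=0.0769, 11/91=0.1209, 36/91=0.3956
Σp_1ᵢ² = 0.2688² + 0.1613² + 0.4409² + 0.0323² + 0.0968² = 0.072253 + 0.026018 + 0.194393 + 0.001043 + 0.009370 = 0.303077
B_1 = 1 / 0.303077 = 3.2995
Σp_4ᵢ² = 0.0405² + 0.7207² + 0.0045² + 0.0090² + 0.2252² = 0.001640 + 0.519408 + 0.000020 + 0.000081 + 0.050715 = 0.571864
B_4 = 1 / 0.571864 = 1.7487
Σp_2ᵢ² = 0.3258² + 0.0152² + 0.3485² + 0.1212² + 0.1894² = 0.106146 + 0.000231 + 0.121452 + 0.014689 + 0.035872 = 0.278390
B_2 = 1 / 0.278390 = 3.5921
Σp_3ᵢ² = 0.2088² + 0.1978² + 0.0769² + 0.1209² + 0.3956² = 0.043597 + 0.039125 + 0.005914 + 0.014617 + 0.156499 = 0.259752
B_3 = 1 / 0.259752 = 3.8498
Ranking by B (broadest → narrowest): species 3 (3.85) > species 2 (3.59) > species 1 (3.30) > species 4 (1.75)

species 3 > species 2 > species 1 > species 4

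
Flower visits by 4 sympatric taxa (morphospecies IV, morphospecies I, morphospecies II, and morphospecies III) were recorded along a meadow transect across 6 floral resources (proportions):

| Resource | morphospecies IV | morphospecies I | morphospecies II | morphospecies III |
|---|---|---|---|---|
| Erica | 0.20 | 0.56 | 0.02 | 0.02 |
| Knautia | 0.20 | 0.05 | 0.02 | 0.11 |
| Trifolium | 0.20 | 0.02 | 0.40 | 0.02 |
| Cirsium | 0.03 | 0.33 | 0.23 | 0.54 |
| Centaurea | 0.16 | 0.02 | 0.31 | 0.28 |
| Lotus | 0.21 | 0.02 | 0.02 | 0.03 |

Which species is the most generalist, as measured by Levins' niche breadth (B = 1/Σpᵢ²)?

Σp_IVᵢ² = 0.20² + 0.20² + 0.20² + 0.03² + 0.16² + 0.21² = 0.0400 + 0.0400 + 0.0400 + 0.0009 + 0.0256 + 0.0441 = 0.1906
B_IV = 1 / 0.1906 = 5.2466
Σp_Iᵢ² = 0.56² + 0.05² + 0.02² + 0.33² + 0.02² + 0.02² = 0.3136 + 0.0025 + 0.0004 + 0.1089 + 0.0004 + 0.0004 = 0.4262
B_I = 1 / 0.4262 = 2.3463
Σp_IIᵢ² = 0.02² + 0.02² + 0.40² + 0.23² + 0.31² + 0.02² = 0.0004 + 0.0004 + 0.1600 + 0.0529 + 0.0961 + 0.0004 = 0.3102
B_II = 1 / 0.3102 = 3.2237
Σp_IIIᵢ² = 0.02² + 0.11² + 0.02² + 0.54² + 0.28² + 0.03² = 0.0004 + 0.0121 + 0.0004 + 0.2916 + 0.0784 + 0.0009 = 0.3838
B_III = 1 / 0.3838 = 2.6055
Highest B → broadest niche (most generalist): morphospecies IV (B = 5.25).

morphospecies IV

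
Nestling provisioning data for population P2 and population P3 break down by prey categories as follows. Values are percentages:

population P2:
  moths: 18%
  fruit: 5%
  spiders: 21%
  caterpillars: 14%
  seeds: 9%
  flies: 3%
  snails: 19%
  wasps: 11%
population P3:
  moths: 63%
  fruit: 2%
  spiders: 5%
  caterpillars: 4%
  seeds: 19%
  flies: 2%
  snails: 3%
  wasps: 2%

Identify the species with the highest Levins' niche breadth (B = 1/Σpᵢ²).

population P2

Convert percentages to proportions (divide by 100).
Σp_P2ᵢ² = 0.18² + 0.05² + 0.21² + 0.14² + 0.09² + 0.03² + 0.19² + 0.11² = 0.0324 + 0.0025 + 0.0441 + 0.0196 + 0.0081 + 0.0009 + 0.0361 + 0.0121 = 0.1558
B_P2 = 1 / 0.1558 = 6.4185
Σp_P3ᵢ² = 0.63² + 0.02² + 0.05² + 0.04² + 0.19² + 0.02² + 0.03² + 0.02² = 0.3969 + 0.0004 + 0.0025 + 0.0016 + 0.0361 + 0.0004 + 0.0009 + 0.0004 = 0.4392
B_P3 = 1 / 0.4392 = 2.2769
Highest B → broadest niche (most generalist): population P2 (B = 6.42).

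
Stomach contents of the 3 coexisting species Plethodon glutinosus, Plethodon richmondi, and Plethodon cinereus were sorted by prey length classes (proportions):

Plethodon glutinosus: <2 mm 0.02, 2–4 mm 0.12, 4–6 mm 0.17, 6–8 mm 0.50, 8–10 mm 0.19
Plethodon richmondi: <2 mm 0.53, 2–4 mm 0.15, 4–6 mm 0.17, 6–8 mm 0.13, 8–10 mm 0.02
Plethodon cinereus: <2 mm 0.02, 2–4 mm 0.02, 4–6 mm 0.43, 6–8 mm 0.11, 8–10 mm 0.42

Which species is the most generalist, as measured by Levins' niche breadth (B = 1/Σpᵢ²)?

Plethodon glutinosus

Σp_glutᵢ² = 0.02² + 0.12² + 0.17² + 0.50² + 0.19² = 0.0004 + 0.0144 + 0.0289 + 0.2500 + 0.0361 = 0.3298
B_glut = 1 / 0.3298 = 3.0321
Σp_richᵢ² = 0.53² + 0.15² + 0.17² + 0.13² + 0.02² = 0.2809 + 0.0225 + 0.0289 + 0.0169 + 0.0004 = 0.3496
B_rich = 1 / 0.3496 = 2.8604
Σp_cineᵢ² = 0.02² + 0.02² + 0.43² + 0.11² + 0.42² = 0.0004 + 0.0004 + 0.1849 + 0.0121 + 0.1764 = 0.3742
B_cine = 1 / 0.3742 = 2.6724
Highest B → broadest niche (most generalist): Plethodon glutinosus (B = 3.03).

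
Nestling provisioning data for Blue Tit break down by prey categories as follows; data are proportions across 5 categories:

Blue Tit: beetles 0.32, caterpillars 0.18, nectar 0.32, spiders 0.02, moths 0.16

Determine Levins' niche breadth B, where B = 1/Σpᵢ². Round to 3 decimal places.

3.799

Σpᵢ² = 0.32² + 0.18² + 0.32² + 0.02² + 0.16² = 0.1024 + 0.0324 + 0.1024 + 0.0004 + 0.0256 = 0.2632
B = 1 / 0.2632 = 3.79939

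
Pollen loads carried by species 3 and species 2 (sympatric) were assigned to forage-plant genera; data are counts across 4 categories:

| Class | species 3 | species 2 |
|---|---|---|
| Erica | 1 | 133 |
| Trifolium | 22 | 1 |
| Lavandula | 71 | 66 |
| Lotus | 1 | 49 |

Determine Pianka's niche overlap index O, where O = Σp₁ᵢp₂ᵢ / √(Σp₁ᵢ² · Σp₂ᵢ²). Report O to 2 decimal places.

0.42

Proportions for species 3 (n=95): 1/95=0.0105, 22/95=0.2316, 71/95=0.7474, 1/95=0.0105
Proportions for species 2 (n=249): 133/249=0.5341, 1/249=0.0040, 66/249=0.2651, 49/249=0.1968
Σ p₁ᵢp₂ᵢ = 0.005608 + 0.000926 + 0.198136 + 0.002066 = 0.206736
Σp_1ᵢ² = 0.0105² + 0.2316² + 0.7474² + 0.0105² = 0.000110 + 0.053639 + 0.558607 + 0.000110 = 0.612466
Σp_2ᵢ² = 0.5341² + 0.0040² + 0.2651² + 0.1968² = 0.285263 + 0.000016 + 0.070278 + 0.038730 = 0.394287
O = 0.206736 / √(0.612466 × 0.394287) = 0.206736 / 0.4914137 = 0.4207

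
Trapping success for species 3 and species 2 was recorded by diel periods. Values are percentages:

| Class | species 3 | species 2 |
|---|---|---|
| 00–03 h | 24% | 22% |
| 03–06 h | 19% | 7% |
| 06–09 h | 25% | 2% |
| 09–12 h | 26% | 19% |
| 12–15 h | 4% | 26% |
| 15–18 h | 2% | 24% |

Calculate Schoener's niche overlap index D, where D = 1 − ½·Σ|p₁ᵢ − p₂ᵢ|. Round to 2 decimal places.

Convert percentages to proportions (divide by 100).
Σ|p₁ᵢ − p₂ᵢ| = 0.02 + 0.12 + 0.23 + 0.07 + 0.22 + 0.22 = 0.88
D = 1 − ½ × 0.88 = 1 − 0.440 = 0.5600

0.56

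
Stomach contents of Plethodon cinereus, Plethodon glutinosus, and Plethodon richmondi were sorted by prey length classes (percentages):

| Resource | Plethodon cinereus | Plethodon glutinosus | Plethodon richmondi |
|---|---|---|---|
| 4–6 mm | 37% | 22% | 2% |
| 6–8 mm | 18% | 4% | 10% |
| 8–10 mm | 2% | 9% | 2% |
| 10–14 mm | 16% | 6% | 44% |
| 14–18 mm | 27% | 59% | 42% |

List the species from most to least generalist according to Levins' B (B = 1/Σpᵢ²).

Convert percentages to proportions (divide by 100).
Σp_cineᵢ² = 0.37² + 0.18² + 0.02² + 0.16² + 0.27² = 0.1369 + 0.0324 + 0.0004 + 0.0256 + 0.0729 = 0.2682
B_cine = 1 / 0.2682 = 3.7286
Σp_glutᵢ² = 0.22² + 0.04² + 0.09² + 0.06² + 0.59² = 0.0484 + 0.0016 + 0.0081 + 0.0036 + 0.3481 = 0.4098
B_glut = 1 / 0.4098 = 2.4402
Σp_richᵢ² = 0.02² + 0.10² + 0.02² + 0.44² + 0.42² = 0.0004 + 0.0100 + 0.0004 + 0.1936 + 0.1764 = 0.3808
B_rich = 1 / 0.3808 = 2.6261
Ranking by B (broadest → narrowest): Plethodon cinereus (3.73) > Plethodon richmondi (2.63) > Plethodon glutinosus (2.44)

Plethodon cinereus > Plethodon richmondi > Plethodon glutinosus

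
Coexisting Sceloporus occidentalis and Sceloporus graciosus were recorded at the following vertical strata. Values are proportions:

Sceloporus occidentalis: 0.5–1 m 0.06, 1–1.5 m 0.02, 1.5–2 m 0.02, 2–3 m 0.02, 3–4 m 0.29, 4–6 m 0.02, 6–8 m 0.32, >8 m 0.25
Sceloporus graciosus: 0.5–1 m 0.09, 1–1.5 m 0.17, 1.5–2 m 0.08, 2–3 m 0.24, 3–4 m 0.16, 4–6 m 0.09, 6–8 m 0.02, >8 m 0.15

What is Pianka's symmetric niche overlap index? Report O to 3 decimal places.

Σ p₁ᵢp₂ᵢ = 0.0054 + 0.0034 + 0.0016 + 0.0048 + 0.0464 + 0.0018 + 0.0064 + 0.0375 = 0.1073
Σp_1ᵢ² = 0.06² + 0.02² + 0.02² + 0.02² + 0.29² + 0.02² + 0.32² + 0.25² = 0.0036 + 0.0004 + 0.0004 + 0.0004 + 0.0841 + 0.0004 + 0.1024 + 0.0625 = 0.2542
Σp_2ᵢ² = 0.09² + 0.17² + 0.08² + 0.24² + 0.16² + 0.09² + 0.02² + 0.15² = 0.0081 + 0.0289 + 0.0064 + 0.0576 + 0.0256 + 0.0081 + 0.0004 + 0.0225 = 0.1576
O = 0.1073 / √(0.2542 × 0.1576) = 0.1073 / 0.200155 = 0.53608

0.536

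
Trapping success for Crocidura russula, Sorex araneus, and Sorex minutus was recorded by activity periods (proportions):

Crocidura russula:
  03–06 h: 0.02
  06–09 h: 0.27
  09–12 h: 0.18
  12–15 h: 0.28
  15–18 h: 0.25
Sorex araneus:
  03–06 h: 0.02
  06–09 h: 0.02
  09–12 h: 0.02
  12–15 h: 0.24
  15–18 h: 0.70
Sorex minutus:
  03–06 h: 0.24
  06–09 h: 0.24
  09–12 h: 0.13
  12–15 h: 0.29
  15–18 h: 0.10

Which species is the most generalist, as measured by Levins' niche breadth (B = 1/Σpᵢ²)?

Sorex minutus

Σp_russᵢ² = 0.02² + 0.27² + 0.18² + 0.28² + 0.25² = 0.0004 + 0.0729 + 0.0324 + 0.0784 + 0.0625 = 0.2466
B_russ = 1 / 0.2466 = 4.0552
Σp_aranᵢ² = 0.02² + 0.02² + 0.02² + 0.24² + 0.70² = 0.0004 + 0.0004 + 0.0004 + 0.0576 + 0.4900 = 0.5488
B_aran = 1 / 0.5488 = 1.8222
Σp_minuᵢ² = 0.24² + 0.24² + 0.13² + 0.29² + 0.10² = 0.0576 + 0.0576 + 0.0169 + 0.0841 + 0.0100 = 0.2262
B_minu = 1 / 0.2262 = 4.4209
Highest B → broadest niche (most generalist): Sorex minutus (B = 4.42).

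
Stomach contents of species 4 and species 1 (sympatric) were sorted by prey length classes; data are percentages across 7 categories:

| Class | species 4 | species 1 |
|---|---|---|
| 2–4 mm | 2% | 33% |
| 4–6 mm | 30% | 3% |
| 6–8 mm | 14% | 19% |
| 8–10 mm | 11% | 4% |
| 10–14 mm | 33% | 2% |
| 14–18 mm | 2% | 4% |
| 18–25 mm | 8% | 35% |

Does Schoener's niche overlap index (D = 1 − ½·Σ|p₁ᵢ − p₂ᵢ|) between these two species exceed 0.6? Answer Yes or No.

No

Convert percentages to proportions (divide by 100).
Σ|p₁ᵢ − p₂ᵢ| = 0.31 + 0.27 + 0.05 + 0.07 + 0.31 + 0.02 + 0.27 = 1.30
D = 1 − ½ × 1.30 = 1 − 0.650 = 0.3500
D = 0.3500 < 0.6 → No.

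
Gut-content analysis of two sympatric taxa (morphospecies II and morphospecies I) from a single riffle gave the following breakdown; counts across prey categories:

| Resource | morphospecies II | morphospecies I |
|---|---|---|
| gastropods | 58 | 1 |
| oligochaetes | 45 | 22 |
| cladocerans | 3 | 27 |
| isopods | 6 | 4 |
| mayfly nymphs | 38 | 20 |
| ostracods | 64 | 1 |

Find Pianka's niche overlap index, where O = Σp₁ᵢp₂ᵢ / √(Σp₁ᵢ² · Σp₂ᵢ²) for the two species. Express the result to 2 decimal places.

Proportions for morphospecies II (n=214): 58/214=0.2710, 45/214=0.2103, 3/214=0.0140, 6/214=0.0280, 38/214=0.1776, 64/214=0.2991
Proportions for morphospecies I (n=75): 1/75=0.0133, 22/75=0.2933, 27/75=0.3600, 4/75=0.0533, 20/75=0.2667, 1/75=0.0133
Σ p₁ᵢp₂ᵢ = 0.003604 + 0.061681 + 0.005040 + 0.001492 + 0.047366 + 0.003978 = 0.123161
Σp_1ᵢ² = 0.2710² + 0.2103² + 0.0140² + 0.0280² + 0.1776² + 0.2991² = 0.073441 + 0.044226 + 0.000196 + 0.000784 + 0.031542 + 0.089461 = 0.239650
Σp_2ᵢ² = 0.0133² + 0.2933² + 0.3600² + 0.0533² + 0.2667² + 0.0133² = 0.000177 + 0.086025 + 0.129600 + 0.002841 + 0.071129 + 0.000177 = 0.289949
O = 0.123161 / √(0.239650 × 0.289949) = 0.123161 / 0.2636025 = 0.4672

0.47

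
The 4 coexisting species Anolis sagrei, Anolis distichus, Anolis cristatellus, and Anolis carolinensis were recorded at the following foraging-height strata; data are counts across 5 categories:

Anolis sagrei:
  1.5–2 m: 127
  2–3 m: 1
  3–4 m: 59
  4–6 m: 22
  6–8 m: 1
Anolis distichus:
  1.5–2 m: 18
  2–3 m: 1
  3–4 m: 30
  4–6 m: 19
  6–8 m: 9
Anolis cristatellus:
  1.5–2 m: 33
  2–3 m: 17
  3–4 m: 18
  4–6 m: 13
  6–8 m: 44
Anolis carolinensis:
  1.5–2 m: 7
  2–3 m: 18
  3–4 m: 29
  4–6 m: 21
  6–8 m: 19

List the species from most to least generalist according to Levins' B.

Proportions for Anolis sagrei (n=210): 127/210=0.6048, 1/210=0.0048, 59/210=0.2810, 22/210=0.1048, 1/210=0.0048
Proportions for Anolis distichus (n=77): 18/77=0.2338, 1/77=0.0130, 30/77=0.3896, 19/77=0.2468, 9/77=0.1169
Proportions for Anolis cristatellus (n=125): 33/125=0.2640, 17/125=0.1360, 18/125=0.1440, 13/125=0.1040, 44/125=0.3520
Proportions for Anolis carolinensis (n=94): 7/94=0.0745, 18/94=0.1915, 29/94=0.3085, 21/94=0.2234, 19/94=0.2021
Σp_sagrᵢ² = 0.6048² + 0.0048² + 0.2810² + 0.1048² + 0.0048² = 0.365783 + 0.000023 + 0.078961 + 0.010983 + 0.000023 = 0.455773
B_sagr = 1 / 0.455773 = 2.1941
Σp_distᵢ² = 0.2338² + 0.0130² + 0.3896² + 0.2468² + 0.1169² = 0.054662 + 0.000169 + 0.151788 + 0.060910 + 0.013666 = 0.281195
B_dist = 1 / 0.281195 = 3.5563
Σp_crisᵢ² = 0.2640² + 0.1360² + 0.1440² + 0.1040² + 0.3520² = 0.069696 + 0.018496 + 0.020736 + 0.010816 + 0.123904 = 0.243648
B_cris = 1 / 0.243648 = 4.1043
Σp_caroᵢ² = 0.0745² + 0.1915² + 0.3085² + 0.2234² + 0.2021² = 0.005550 + 0.036672 + 0.095172 + 0.049908 + 0.040844 = 0.228146
B_caro = 1 / 0.228146 = 4.3832
Ranking by B (broadest → narrowest): Anolis carolinensis (4.38) > Anolis cristatellus (4.10) > Anolis distichus (3.56) > Anolis sagrei (2.19)

Anolis carolinensis > Anolis cristatellus > Anolis distichus > Anolis sagrei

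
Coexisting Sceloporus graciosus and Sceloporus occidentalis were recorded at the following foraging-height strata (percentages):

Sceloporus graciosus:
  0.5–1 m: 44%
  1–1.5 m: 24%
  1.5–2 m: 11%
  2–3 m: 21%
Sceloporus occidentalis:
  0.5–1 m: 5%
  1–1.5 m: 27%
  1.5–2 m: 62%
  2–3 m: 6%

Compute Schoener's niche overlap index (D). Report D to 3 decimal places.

Convert percentages to proportions (divide by 100).
Σ|p₁ᵢ − p₂ᵢ| = 0.39 + 0.03 + 0.51 + 0.15 = 1.08
D = 1 − ½ × 1.08 = 1 − 0.540 = 0.46000

0.460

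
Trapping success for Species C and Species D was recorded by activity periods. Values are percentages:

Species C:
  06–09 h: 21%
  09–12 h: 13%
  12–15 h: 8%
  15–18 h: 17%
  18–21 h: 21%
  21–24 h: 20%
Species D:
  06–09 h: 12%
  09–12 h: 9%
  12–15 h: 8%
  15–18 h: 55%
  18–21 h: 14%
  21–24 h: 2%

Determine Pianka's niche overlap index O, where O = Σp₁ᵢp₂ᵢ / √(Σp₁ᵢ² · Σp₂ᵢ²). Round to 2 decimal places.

Convert percentages to proportions (divide by 100).
Σ p₁ᵢp₂ᵢ = 0.0252 + 0.0117 + 0.0064 + 0.0935 + 0.0294 + 0.0040 = 0.1702
Σp_1ᵢ² = 0.21² + 0.13² + 0.08² + 0.17² + 0.21² + 0.20² = 0.0441 + 0.0169 + 0.0064 + 0.0289 + 0.0441 + 0.0400 = 0.1804
Σp_2ᵢ² = 0.12² + 0.09² + 0.08² + 0.55² + 0.14² + 0.02² = 0.0144 + 0.0081 + 0.0064 + 0.3025 + 0.0196 + 0.0004 = 0.3514
O = 0.1702 / √(0.1804 × 0.3514) = 0.1702 / 0.25178 = 0.6760

0.68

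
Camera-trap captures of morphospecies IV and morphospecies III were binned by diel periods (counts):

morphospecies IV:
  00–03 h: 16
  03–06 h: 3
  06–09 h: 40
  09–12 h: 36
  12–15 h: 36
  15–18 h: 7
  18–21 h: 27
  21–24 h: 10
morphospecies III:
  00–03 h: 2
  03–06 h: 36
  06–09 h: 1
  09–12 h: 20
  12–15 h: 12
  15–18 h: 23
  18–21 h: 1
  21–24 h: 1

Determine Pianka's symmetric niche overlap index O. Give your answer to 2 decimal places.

0.43

Proportions for morphospecies IV (n=175): 16/175=0.0914, 3/175=0.0171, 40/175=0.2286, 36/175=0.2057, 36/175=0.2057, 7/175=0.0400, 27/175=0.1543, 10/175=0.0571
Proportions for morphospecies III (n=96): 2/96=0.0208, 36/96=0.3750, 1/96=0.0104, 20/96=0.2083, 12/96=0.1250, 23/96=0.2396, 1/96=0.0104, 1/96=0.0104
Σ p₁ᵢp₂ᵢ = 0.001901 + 0.006413 + 0.002377 + 0.042847 + 0.025713 + 0.009584 + 0.001605 + 0.000594 = 0.091034
Σp_1ᵢ² = 0.0914² + 0.0171² + 0.2286² + 0.2057² + 0.2057² + 0.0400² + 0.1543² + 0.0571² = 0.008354 + 0.000292 + 0.052258 + 0.042312 + 0.042312 + 0.001600 + 0.023808 + 0.003260 = 0.174196
Σp_2ᵢ² = 0.0208² + 0.3750² + 0.0104² + 0.2083² + 0.1250² + 0.2396² + 0.0104² + 0.0104² = 0.000433 + 0.140625 + 0.000108 + 0.043389 + 0.015625 + 0.057408 + 0.000108 + 0.000108 = 0.257804
O = 0.091034 / √(0.174196 × 0.257804) = 0.091034 / 0.2119161 = 0.4296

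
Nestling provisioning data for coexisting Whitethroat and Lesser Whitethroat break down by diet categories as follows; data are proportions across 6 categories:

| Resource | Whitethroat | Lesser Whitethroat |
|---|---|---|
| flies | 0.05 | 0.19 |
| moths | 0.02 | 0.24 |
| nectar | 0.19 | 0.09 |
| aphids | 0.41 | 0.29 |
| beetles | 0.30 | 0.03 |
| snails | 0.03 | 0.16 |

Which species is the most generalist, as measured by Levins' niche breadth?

Σp_Whitᵢ² = 0.05² + 0.02² + 0.19² + 0.41² + 0.30² + 0.03² = 0.0025 + 0.0004 + 0.0361 + 0.1681 + 0.0900 + 0.0009 = 0.2980
B_Whit = 1 / 0.2980 = 3.3557
Σp_Lessᵢ² = 0.19² + 0.24² + 0.09² + 0.29² + 0.03² + 0.16² = 0.0361 + 0.0576 + 0.0081 + 0.0841 + 0.0009 + 0.0256 = 0.2124
B_Less = 1 / 0.2124 = 4.7081
Highest B → broadest niche (most generalist): Lesser Whitethroat (B = 4.71).

Lesser Whitethroat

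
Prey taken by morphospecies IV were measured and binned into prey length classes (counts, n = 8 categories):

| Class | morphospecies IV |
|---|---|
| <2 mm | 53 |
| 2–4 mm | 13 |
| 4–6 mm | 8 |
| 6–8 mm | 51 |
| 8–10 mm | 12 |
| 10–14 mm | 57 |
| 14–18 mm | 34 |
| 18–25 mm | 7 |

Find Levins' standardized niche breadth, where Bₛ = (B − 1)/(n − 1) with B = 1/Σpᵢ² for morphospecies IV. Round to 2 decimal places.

0.63

Proportions for morphospecies IV (n=235): 53/235=0.2255, 13/235=0.0553, 8/235=0.0340, 51/235=0.2170, 12/235=0.0511, 57/235=0.2426, 34/235=0.1447, 7/235=0.0298
Σpᵢ² = 0.2255² + 0.0553² + 0.0340² + 0.2170² + 0.0511² + 0.2426² + 0.1447² + 0.0298² = 0.050850 + 0.003058 + 0.001156 + 0.047089 + 0.002611 + 0.058855 + 0.020938 + 0.000888 = 0.185445
B = 1 / 0.185445 = 5.3924
Bₛ = (B − 1)/(n − 1) = (5.3924 − 1)/(8 − 1) = 4.3924/7 = 0.6275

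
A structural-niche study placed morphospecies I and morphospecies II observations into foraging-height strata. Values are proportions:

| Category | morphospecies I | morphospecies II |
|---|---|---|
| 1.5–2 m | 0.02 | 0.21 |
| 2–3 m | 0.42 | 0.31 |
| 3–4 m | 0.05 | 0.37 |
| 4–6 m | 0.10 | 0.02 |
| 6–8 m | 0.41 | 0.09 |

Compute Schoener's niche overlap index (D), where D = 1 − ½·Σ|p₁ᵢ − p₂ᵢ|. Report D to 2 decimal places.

Σ|p₁ᵢ − p₂ᵢ| = 0.19 + 0.11 + 0.32 + 0.08 + 0.32 = 1.02
D = 1 − ½ × 1.02 = 1 − 0.510 = 0.4900

0.49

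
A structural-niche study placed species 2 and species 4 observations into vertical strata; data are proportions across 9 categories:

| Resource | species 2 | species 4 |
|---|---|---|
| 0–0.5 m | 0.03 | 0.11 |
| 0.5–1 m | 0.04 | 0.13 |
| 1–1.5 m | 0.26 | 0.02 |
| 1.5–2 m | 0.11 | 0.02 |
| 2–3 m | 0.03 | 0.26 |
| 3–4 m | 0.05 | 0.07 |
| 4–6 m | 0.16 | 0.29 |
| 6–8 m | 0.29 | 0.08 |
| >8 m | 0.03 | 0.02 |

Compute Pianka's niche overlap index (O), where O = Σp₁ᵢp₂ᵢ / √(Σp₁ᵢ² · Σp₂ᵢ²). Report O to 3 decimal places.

Σ p₁ᵢp₂ᵢ = 0.0033 + 0.0052 + 0.0052 + 0.0022 + 0.0078 + 0.0035 + 0.0464 + 0.0232 + 0.0006 = 0.0974
Σp_1ᵢ² = 0.03² + 0.04² + 0.26² + 0.11² + 0.03² + 0.05² + 0.16² + 0.29² + 0.03² = 0.0009 + 0.0016 + 0.0676 + 0.0121 + 0.0009 + 0.0025 + 0.0256 + 0.0841 + 0.0009 = 0.1962
Σp_2ᵢ² = 0.11² + 0.13² + 0.02² + 0.02² + 0.26² + 0.07² + 0.29² + 0.08² + 0.02² = 0.0121 + 0.0169 + 0.0004 + 0.0004 + 0.0676 + 0.0049 + 0.0841 + 0.0064 + 0.0004 = 0.1932
O = 0.0974 / √(0.1962 × 0.1932) = 0.0974 / 0.194694 = 0.50027

0.500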